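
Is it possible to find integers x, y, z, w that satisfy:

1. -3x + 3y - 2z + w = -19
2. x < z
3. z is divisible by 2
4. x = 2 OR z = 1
Yes

Take x = 2, y = -2, z = 4, w = 1. Substituting into each constraint:
  (1) -3(2) + 3(-2) - 2(4) + 1 = -19 ✓
  (2) 2 < 4 ✓
  (3) 4 = 2 × 2, remainder 0 ✓
  (4) x = 2, target 2 ✓ (first branch holds)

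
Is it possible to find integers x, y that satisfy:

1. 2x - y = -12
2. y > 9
Yes

Take x = -1, y = 10. Substituting into each constraint:
  (1) 2(-1) + (-10) = -12 ✓
  (2) 10 > 9 ✓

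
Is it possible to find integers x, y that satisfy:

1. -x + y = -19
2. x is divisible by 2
Yes

Take x = 0, y = -19. Substituting into each constraint:
  (1) 0 + (-19) = -19 ✓
  (2) 0 = 2 × 0, remainder 0 ✓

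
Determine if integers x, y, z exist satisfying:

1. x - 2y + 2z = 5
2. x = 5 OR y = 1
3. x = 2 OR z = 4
Yes

Take x = 5, y = 4, z = 4. Substituting into each constraint:
  (1) 5 - 2(4) + 2(4) = 5 ✓
  (2) x = 5, target 5 ✓ (first branch holds)
  (3) z = 4, target 4 ✓ (second branch holds)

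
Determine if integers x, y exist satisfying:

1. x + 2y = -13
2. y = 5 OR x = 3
Yes

Take x = 3, y = -8. Substituting into each constraint:
  (1) 3 + 2(-8) = -13 ✓
  (2) x = 3, target 3 ✓ (second branch holds)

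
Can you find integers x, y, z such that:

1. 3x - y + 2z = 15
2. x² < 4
Yes

Take x = 0, y = -15, z = 0. Substituting into each constraint:
  (1) 3(0) + 15 + 2(0) = 15 ✓
  (2) x² = (0)² = 0, and 0 < 4 ✓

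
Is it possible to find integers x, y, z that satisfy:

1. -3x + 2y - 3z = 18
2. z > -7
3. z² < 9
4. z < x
Yes

Take x = 0, y = 6, z = -2. Substituting into each constraint:
  (1) -3(0) + 2(6) - 3(-2) = 18 ✓
  (2) -2 > -7 ✓
  (3) z² = (-2)² = 4, and 4 < 9 ✓
  (4) -2 < 0 ✓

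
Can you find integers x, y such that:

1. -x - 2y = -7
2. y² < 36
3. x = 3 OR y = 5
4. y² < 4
No

A contradictory subset is {-x - 2y = -7, x = 3 OR y = 5, y² < 4}. No integer assignment can satisfy these jointly:

  - -x - 2y = -7: is a linear equation tying the variables together
  - x = 3 OR y = 5: forces a choice: either x = 3 or y = 5
  - y² < 4: restricts y to |y| ≤ 1

Split on the disjunction (x = 3 OR y = 5):
  • If x = 3: the equation forces y = 2, but y² < 4 requires |y| ≤ 1.
  • If y = 5: this contradicts y² < 4, which requires |y| ≤ 1.
Both branches are infeasible, so the system has no integer solution.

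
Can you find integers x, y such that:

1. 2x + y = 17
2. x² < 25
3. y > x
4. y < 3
No

A contradictory subset is {2x + y = 17, y > x, y < 3}. No integer assignment can satisfy these jointly:

  - 2x + y = 17: is a linear equation tying the variables together
  - y > x: bounds one variable relative to another variable
  - y < 3: bounds one variable relative to a constant

Propagating the comparison: x < y and y ≤ 2 give x ≤ 1. Range argument: with x ∈ [−∞, 1], y ∈ [−∞, 2], the left side of the equation is at most 4, but the right side is 17 > 4. No integer solution exists.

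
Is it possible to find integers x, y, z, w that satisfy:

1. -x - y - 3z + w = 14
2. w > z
Yes

Take x = 0, y = -11, z = -1, w = 0. Substituting into each constraint:
  (1) 0 + 11 - 3(-1) + 0 = 14 ✓
  (2) 0 > -1 ✓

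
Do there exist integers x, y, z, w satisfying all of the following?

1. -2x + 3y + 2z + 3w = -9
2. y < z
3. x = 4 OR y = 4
Yes

Take x = 4, y = -3, z = -2, w = 4. Substituting into each constraint:
  (1) -2(4) + 3(-3) + 2(-2) + 3(4) = -9 ✓
  (2) -3 < -2 ✓
  (3) x = 4, target 4 ✓ (first branch holds)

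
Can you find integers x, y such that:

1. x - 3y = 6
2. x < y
Yes

Take x = -6, y = -4. Substituting into each constraint:
  (1) (-6) - 3(-4) = 6 ✓
  (2) -6 < -4 ✓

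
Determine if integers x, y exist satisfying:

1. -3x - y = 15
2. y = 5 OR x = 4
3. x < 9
Yes

Take x = 4, y = -27. Substituting into each constraint:
  (1) -3(4) + 27 = 15 ✓
  (2) x = 4, target 4 ✓ (second branch holds)
  (3) 4 < 9 ✓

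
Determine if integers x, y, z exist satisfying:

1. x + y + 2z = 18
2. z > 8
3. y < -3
Yes

Take x = 4, y = -4, z = 9. Substituting into each constraint:
  (1) 4 + (-4) + 2(9) = 18 ✓
  (2) 9 > 8 ✓
  (3) -4 < -3 ✓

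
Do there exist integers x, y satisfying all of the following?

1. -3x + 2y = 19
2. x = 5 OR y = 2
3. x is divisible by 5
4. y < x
No

A contradictory subset is {-3x + 2y = 19, x = 5 OR y = 2, y < x}. No integer assignment can satisfy these jointly:

  - -3x + 2y = 19: is a linear equation tying the variables together
  - x = 5 OR y = 2: forces a choice: either x = 5 or y = 2
  - y < x: bounds one variable relative to another variable

Split on the disjunction (x = 5 OR y = 2):
  • If x = 5: the equation forces y = 17, giving (x, y) = (5, 17), which violates x > y.
  • If y = 2: the equation forces x = -5, giving (y, x) = (2, -5), which violates x > y.
Both branches are infeasible, so the system has no integer solution.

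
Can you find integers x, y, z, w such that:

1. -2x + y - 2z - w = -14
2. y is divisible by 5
Yes

Take x = 0, y = 0, z = 7, w = 0. Substituting into each constraint:
  (1) -2(0) + 0 - 2(7) + 0 = -14 ✓
  (2) 0 = 5 × 0, remainder 0 ✓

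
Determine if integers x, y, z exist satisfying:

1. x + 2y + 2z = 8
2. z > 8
Yes

Take x = 0, y = -5, z = 9. Substituting into each constraint:
  (1) 0 + 2(-5) + 2(9) = 8 ✓
  (2) 9 > 8 ✓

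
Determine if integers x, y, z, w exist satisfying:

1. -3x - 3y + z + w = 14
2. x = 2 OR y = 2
Yes

Take x = 2, y = -7, z = -1, w = 0. Substituting into each constraint:
  (1) -3(2) - 3(-7) + (-1) + 0 = 14 ✓
  (2) x = 2, target 2 ✓ (first branch holds)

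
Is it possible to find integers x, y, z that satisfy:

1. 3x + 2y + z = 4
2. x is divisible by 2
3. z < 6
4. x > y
Yes

Take x = 2, y = 1, z = -4. Substituting into each constraint:
  (1) 3(2) + 2(1) + (-4) = 4 ✓
  (2) 2 = 2 × 1, remainder 0 ✓
  (3) -4 < 6 ✓
  (4) 2 > 1 ✓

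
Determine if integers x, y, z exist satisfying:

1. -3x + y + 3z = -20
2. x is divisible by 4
Yes

Take x = 0, y = 1, z = -7. Substituting into each constraint:
  (1) -3(0) + 1 + 3(-7) = -20 ✓
  (2) 0 = 4 × 0, remainder 0 ✓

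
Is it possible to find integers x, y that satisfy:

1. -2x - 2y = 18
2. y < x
Yes

Take x = -4, y = -5. Substituting into each constraint:
  (1) -2(-4) - 2(-5) = 18 ✓
  (2) -5 < -4 ✓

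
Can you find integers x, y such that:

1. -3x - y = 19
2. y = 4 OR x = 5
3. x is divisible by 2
No

The full constraint system is jointly infeasible over the integers. Each constraint and what it forces:

  - -3x - y = 19: is a linear equation tying the variables together
  - y = 4 OR x = 5: forces a choice: either y = 4 or x = 5
  - x is divisible by 2: restricts x to multiples of 2

Split on the disjunction (y = 4 OR x = 5):
  • If y = 4: with y = 4, writing x = 2x', every remaining term of the linear equation is divisible by 6, so the left side is ≡ 0 (mod 6); but the right side 23 ≡ 5 (mod 6). No integers can satisfy it.
  • If x = 5: this contradicts the divisibility constraint — 5 is not a multiple of 2.
Both branches are infeasible, so the system has no integer solution.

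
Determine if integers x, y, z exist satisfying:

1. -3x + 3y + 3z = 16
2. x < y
No

Even the single constraint (-3x + 3y + 3z = 16) is infeasible over the integers.

  - -3x + 3y + 3z = 16: every term on the left is divisible by 3, so the LHS ≡ 0 (mod 3), but the RHS 16 is not — no integer solution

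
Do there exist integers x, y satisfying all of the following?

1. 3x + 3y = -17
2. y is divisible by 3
No

Even the single constraint (3x + 3y = -17) is infeasible over the integers.

  - 3x + 3y = -17: every term on the left is divisible by 3, so the LHS ≡ 0 (mod 3), but the RHS -17 is not — no integer solution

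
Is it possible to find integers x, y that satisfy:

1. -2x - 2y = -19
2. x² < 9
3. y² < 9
No

Even the single constraint (-2x - 2y = -19) is infeasible over the integers.

  - -2x - 2y = -19: every term on the left is divisible by 2, so the LHS ≡ 0 (mod 2), but the RHS -19 is not — no integer solution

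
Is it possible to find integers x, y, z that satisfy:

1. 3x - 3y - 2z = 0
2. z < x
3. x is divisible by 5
Yes

Take x = 0, y = 2, z = -3. Substituting into each constraint:
  (1) 3(0) - 3(2) - 2(-3) = 0 ✓
  (2) -3 < 0 ✓
  (3) 0 = 5 × 0, remainder 0 ✓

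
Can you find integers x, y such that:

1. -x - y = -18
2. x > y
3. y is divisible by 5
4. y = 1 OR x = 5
No

The full constraint system is jointly infeasible over the integers. Each constraint and what it forces:

  - -x - y = -18: is a linear equation tying the variables together
  - x > y: bounds one variable relative to another variable
  - y is divisible by 5: restricts y to multiples of 5
  - y = 1 OR x = 5: forces a choice: either y = 1 or x = 5

Split on the disjunction (y = 1 OR x = 5):
  • If y = 1: this contradicts the divisibility constraint — 1 is not a multiple of 5.
  • If x = 5: with x = 5, writing y = 5y', every remaining term of the linear equation is divisible by 5, so the left side is ≡ 0 (mod 5); but the right side -13 ≡ 2 (mod 5). No integers can satisfy it.
Both branches are infeasible, so the system has no integer solution.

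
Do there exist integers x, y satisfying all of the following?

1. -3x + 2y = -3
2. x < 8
Yes

Take x = 1, y = 0. Substituting into each constraint:
  (1) -3(1) + 2(0) = -3 ✓
  (2) 1 < 8 ✓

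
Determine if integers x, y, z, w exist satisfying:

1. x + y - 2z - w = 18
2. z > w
Yes

Take x = 17, y = 0, z = 0, w = -1. Substituting into each constraint:
  (1) 17 + 0 - 2(0) + 1 = 18 ✓
  (2) 0 > -1 ✓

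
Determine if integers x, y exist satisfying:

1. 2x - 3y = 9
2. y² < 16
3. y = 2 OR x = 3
Yes

Take x = 3, y = -1. Substituting into each constraint:
  (1) 2(3) - 3(-1) = 9 ✓
  (2) y² = (-1)² = 1, and 1 < 16 ✓
  (3) x = 3, target 3 ✓ (second branch holds)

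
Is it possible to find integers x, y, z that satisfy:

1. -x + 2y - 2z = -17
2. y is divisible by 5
Yes

Take x = 1, y = 0, z = 8. Substituting into each constraint:
  (1) (-1) + 2(0) - 2(8) = -17 ✓
  (2) 0 = 5 × 0, remainder 0 ✓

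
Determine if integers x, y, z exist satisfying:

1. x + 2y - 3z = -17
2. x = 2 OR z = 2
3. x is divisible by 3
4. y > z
Yes

Take x = -21, y = 5, z = 2. Substituting into each constraint:
  (1) (-21) + 2(5) - 3(2) = -17 ✓
  (2) z = 2, target 2 ✓ (second branch holds)
  (3) -21 = 3 × -7, remainder 0 ✓
  (4) 5 > 2 ✓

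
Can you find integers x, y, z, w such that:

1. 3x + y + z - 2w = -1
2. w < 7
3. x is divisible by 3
Yes

Take x = 0, y = -1, z = 0, w = 0. Substituting into each constraint:
  (1) 3(0) + (-1) + 0 - 2(0) = -1 ✓
  (2) 0 < 7 ✓
  (3) 0 = 3 × 0, remainder 0 ✓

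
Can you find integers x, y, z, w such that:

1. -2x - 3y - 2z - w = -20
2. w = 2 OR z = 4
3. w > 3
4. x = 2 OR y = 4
Yes

Take x = -2, y = 4, z = 4, w = 4. Substituting into each constraint:
  (1) -2(-2) - 3(4) - 2(4) + (-4) = -20 ✓
  (2) z = 4, target 4 ✓ (second branch holds)
  (3) 4 > 3 ✓
  (4) y = 4, target 4 ✓ (second branch holds)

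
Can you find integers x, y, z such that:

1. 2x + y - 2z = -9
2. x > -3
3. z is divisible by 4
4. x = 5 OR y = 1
Yes

Take x = -1, y = 1, z = 4. Substituting into each constraint:
  (1) 2(-1) + 1 - 2(4) = -9 ✓
  (2) -1 > -3 ✓
  (3) 4 = 4 × 1, remainder 0 ✓
  (4) y = 1, target 1 ✓ (second branch holds)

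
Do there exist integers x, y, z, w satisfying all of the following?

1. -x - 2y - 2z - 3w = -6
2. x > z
Yes

Take x = 0, y = 4, z = -1, w = 0. Substituting into each constraint:
  (1) 0 - 2(4) - 2(-1) - 3(0) = -6 ✓
  (2) 0 > -1 ✓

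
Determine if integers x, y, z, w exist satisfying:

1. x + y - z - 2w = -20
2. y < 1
Yes

Take x = -20, y = 0, z = 0, w = 0. Substituting into each constraint:
  (1) (-20) + 0 + 0 - 2(0) = -20 ✓
  (2) 0 < 1 ✓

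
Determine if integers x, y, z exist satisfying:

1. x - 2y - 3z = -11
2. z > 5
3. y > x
Yes

Take x = -9, y = -8, z = 6. Substituting into each constraint:
  (1) (-9) - 2(-8) - 3(6) = -11 ✓
  (2) 6 > 5 ✓
  (3) -8 > -9 ✓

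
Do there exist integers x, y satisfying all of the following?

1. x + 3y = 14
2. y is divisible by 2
Yes

Take x = 14, y = 0. Substituting into each constraint:
  (1) 14 + 3(0) = 14 ✓
  (2) 0 = 2 × 0, remainder 0 ✓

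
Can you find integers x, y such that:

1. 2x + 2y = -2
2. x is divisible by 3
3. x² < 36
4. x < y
Yes

Take x = -3, y = 2. Substituting into each constraint:
  (1) 2(-3) + 2(2) = -2 ✓
  (2) -3 = 3 × -1, remainder 0 ✓
  (3) x² = (-3)² = 9, and 9 < 36 ✓
  (4) -3 < 2 ✓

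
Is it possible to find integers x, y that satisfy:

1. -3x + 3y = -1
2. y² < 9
No

Even the single constraint (-3x + 3y = -1) is infeasible over the integers.

  - -3x + 3y = -1: every term on the left is divisible by 3, so the LHS ≡ 0 (mod 3), but the RHS -1 is not — no integer solution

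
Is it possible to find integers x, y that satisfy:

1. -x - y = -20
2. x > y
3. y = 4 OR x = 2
Yes

Take x = 16, y = 4. Substituting into each constraint:
  (1) (-16) + (-4) = -20 ✓
  (2) 16 > 4 ✓
  (3) y = 4, target 4 ✓ (first branch holds)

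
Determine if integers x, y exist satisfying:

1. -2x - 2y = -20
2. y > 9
Yes

Take x = 0, y = 10. Substituting into each constraint:
  (1) -2(0) - 2(10) = -20 ✓
  (2) 10 > 9 ✓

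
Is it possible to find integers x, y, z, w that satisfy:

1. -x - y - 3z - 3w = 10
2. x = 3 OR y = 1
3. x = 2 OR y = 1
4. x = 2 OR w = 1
Yes

Take x = -2, y = 1, z = -4, w = 1. Substituting into each constraint:
  (1) 2 + (-1) - 3(-4) - 3(1) = 10 ✓
  (2) y = 1, target 1 ✓ (second branch holds)
  (3) y = 1, target 1 ✓ (second branch holds)
  (4) w = 1, target 1 ✓ (second branch holds)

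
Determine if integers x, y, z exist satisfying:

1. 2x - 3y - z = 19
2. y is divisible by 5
Yes

Take x = 0, y = 0, z = -19. Substituting into each constraint:
  (1) 2(0) - 3(0) + 19 = 19 ✓
  (2) 0 = 5 × 0, remainder 0 ✓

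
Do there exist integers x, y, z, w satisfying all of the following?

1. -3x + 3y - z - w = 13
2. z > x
Yes

Take x = -1, y = 0, z = 0, w = -10. Substituting into each constraint:
  (1) -3(-1) + 3(0) + 0 + 10 = 13 ✓
  (2) 0 > -1 ✓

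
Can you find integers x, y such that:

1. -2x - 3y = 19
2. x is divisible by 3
No

The full constraint system is jointly infeasible over the integers. Each constraint and what it forces:

  - -2x - 3y = 19: is a linear equation tying the variables together
  - x is divisible by 3: restricts x to multiples of 3

Modular obstruction: writing x = 3x', every remaining term of the linear equation is divisible by 3, so the left side is ≡ 0 (mod 3); but the right side 19 ≡ 1 (mod 3). No integers can satisfy it.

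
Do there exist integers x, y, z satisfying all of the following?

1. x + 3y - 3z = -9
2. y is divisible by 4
Yes

Take x = 0, y = 0, z = 3. Substituting into each constraint:
  (1) 0 + 3(0) - 3(3) = -9 ✓
  (2) 0 = 4 × 0, remainder 0 ✓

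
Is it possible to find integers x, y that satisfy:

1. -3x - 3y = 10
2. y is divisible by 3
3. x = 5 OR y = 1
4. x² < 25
No

Even the single constraint (-3x - 3y = 10) is infeasible over the integers.

  - -3x - 3y = 10: every term on the left is divisible by 3, so the LHS ≡ 0 (mod 3), but the RHS 10 is not — no integer solution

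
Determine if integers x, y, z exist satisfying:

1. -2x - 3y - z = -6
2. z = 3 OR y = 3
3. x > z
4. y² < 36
Yes

Take x = 6, y = -3, z = 3. Substituting into each constraint:
  (1) -2(6) - 3(-3) + (-3) = -6 ✓
  (2) z = 3, target 3 ✓ (first branch holds)
  (3) 6 > 3 ✓
  (4) y² = (-3)² = 9, and 9 < 36 ✓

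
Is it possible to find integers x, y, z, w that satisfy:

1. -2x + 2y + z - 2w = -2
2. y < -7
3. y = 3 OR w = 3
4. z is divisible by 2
Yes

Take x = -10, y = -8, z = 0, w = 3. Substituting into each constraint:
  (1) -2(-10) + 2(-8) + 0 - 2(3) = -2 ✓
  (2) -8 < -7 ✓
  (3) w = 3, target 3 ✓ (second branch holds)
  (4) 0 = 2 × 0, remainder 0 ✓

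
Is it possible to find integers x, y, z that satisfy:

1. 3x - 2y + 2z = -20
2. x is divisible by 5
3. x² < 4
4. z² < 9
Yes

Take x = 0, y = 11, z = 1. Substituting into each constraint:
  (1) 3(0) - 2(11) + 2(1) = -20 ✓
  (2) 0 = 5 × 0, remainder 0 ✓
  (3) x² = (0)² = 0, and 0 < 4 ✓
  (4) z² = (1)² = 1, and 1 < 9 ✓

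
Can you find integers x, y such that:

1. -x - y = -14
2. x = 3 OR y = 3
Yes

Take x = 3, y = 11. Substituting into each constraint:
  (1) (-3) + (-11) = -14 ✓
  (2) x = 3, target 3 ✓ (first branch holds)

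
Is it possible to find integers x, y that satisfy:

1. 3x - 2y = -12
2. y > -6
Yes

Take x = 0, y = 6. Substituting into each constraint:
  (1) 3(0) - 2(6) = -12 ✓
  (2) 6 > -6 ✓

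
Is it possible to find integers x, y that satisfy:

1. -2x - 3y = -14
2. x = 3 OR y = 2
Yes

Take x = 4, y = 2. Substituting into each constraint:
  (1) -2(4) - 3(2) = -14 ✓
  (2) y = 2, target 2 ✓ (second branch holds)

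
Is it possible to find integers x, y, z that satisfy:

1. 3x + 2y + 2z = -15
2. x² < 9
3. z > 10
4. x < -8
No

A contradictory subset is {x² < 9, x < -8}. No integer assignment can satisfy these jointly:

  - x² < 9: restricts x to |x| ≤ 2
  - x < -8: bounds one variable relative to a constant

Direct contradiction: the bounds on x require x ≥ -2 and x ≤ -9 simultaneously, which is empty.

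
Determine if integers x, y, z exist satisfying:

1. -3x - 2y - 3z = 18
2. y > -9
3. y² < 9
Yes

Take x = 0, y = 0, z = -6. Substituting into each constraint:
  (1) -3(0) - 2(0) - 3(-6) = 18 ✓
  (2) 0 > -9 ✓
  (3) y² = (0)² = 0, and 0 < 9 ✓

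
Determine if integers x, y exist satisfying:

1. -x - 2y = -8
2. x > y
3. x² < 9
No

The full constraint system is jointly infeasible over the integers. Each constraint and what it forces:

  - -x - 2y = -8: is a linear equation tying the variables together
  - x > y: bounds one variable relative to another variable
  - x² < 9: restricts x to |x| ≤ 2

Propagating the comparison: y < x and x ≤ 2 give y ≤ 1. Range argument: with x ∈ [-2, 2], y ∈ [−∞, 1], the left side of the equation is at least -4, but the right side is -8 < -4. No integer solution exists.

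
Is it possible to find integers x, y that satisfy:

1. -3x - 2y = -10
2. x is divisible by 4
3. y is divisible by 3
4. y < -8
No

A contradictory subset is {-3x - 2y = -10, y is divisible by 3}. No integer assignment can satisfy these jointly:

  - -3x - 2y = -10: is a linear equation tying the variables together
  - y is divisible by 3: restricts y to multiples of 3

Modular obstruction: writing y = 3y', every remaining term of the linear equation is divisible by 3, so the left side is ≡ 0 (mod 3); but the right side -10 ≡ 2 (mod 3). No integers can satisfy it.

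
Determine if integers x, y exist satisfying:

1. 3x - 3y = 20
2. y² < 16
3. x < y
No

Even the single constraint (3x - 3y = 20) is infeasible over the integers.

  - 3x - 3y = 20: every term on the left is divisible by 3, so the LHS ≡ 0 (mod 3), but the RHS 20 is not — no integer solution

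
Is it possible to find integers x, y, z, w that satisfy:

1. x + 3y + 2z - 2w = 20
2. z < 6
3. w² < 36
Yes

Take x = 20, y = 0, z = 0, w = 0. Substituting into each constraint:
  (1) 20 + 3(0) + 2(0) - 2(0) = 20 ✓
  (2) 0 < 6 ✓
  (3) w² = (0)² = 0, and 0 < 36 ✓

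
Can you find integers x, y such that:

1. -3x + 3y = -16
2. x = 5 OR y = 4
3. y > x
No

Even the single constraint (-3x + 3y = -16) is infeasible over the integers.

  - -3x + 3y = -16: every term on the left is divisible by 3, so the LHS ≡ 0 (mod 3), but the RHS -16 is not — no integer solution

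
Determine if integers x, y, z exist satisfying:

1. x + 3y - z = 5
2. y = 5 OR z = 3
Yes

Take x = 0, y = 5, z = 10. Substituting into each constraint:
  (1) 0 + 3(5) + (-10) = 5 ✓
  (2) y = 5, target 5 ✓ (first branch holds)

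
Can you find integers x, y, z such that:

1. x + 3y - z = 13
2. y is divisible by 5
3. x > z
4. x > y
Yes

Take x = 1, y = 0, z = -12. Substituting into each constraint:
  (1) 1 + 3(0) + 12 = 13 ✓
  (2) 0 = 5 × 0, remainder 0 ✓
  (3) 1 > -12 ✓
  (4) 1 > 0 ✓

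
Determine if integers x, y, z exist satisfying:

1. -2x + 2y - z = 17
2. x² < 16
Yes

Take x = 0, y = 0, z = -17. Substituting into each constraint:
  (1) -2(0) + 2(0) + 17 = 17 ✓
  (2) x² = (0)² = 0, and 0 < 16 ✓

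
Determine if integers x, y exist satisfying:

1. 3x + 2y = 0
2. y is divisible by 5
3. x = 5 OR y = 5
No

A contradictory subset is {3x + 2y = 0, x = 5 OR y = 5}. No integer assignment can satisfy these jointly:

  - 3x + 2y = 0: is a linear equation tying the variables together
  - x = 5 OR y = 5: forces a choice: either x = 5 or y = 5

Split on the disjunction (x = 5 OR y = 5):
  • If x = 5: with x = 5, every remaining term of the linear equation is divisible by 2, so the left side is ≡ 0 (mod 2); but the right side -15 ≡ 1 (mod 2). No integers can satisfy it.
  • If y = 5: with y = 5, every remaining term of the linear equation is divisible by 3, so the left side is ≡ 0 (mod 3); but the right side -10 ≡ 2 (mod 3). No integers can satisfy it.
Both branches are infeasible, so the system has no integer solution.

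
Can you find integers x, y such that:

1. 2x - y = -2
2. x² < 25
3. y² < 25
Yes

Take x = 0, y = 2. Substituting into each constraint:
  (1) 2(0) + (-2) = -2 ✓
  (2) x² = (0)² = 0, and 0 < 25 ✓
  (3) y² = (2)² = 4, and 4 < 25 ✓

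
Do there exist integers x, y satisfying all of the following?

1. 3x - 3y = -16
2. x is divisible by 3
No

Even the single constraint (3x - 3y = -16) is infeasible over the integers.

  - 3x - 3y = -16: every term on the left is divisible by 3, so the LHS ≡ 0 (mod 3), but the RHS -16 is not — no integer solution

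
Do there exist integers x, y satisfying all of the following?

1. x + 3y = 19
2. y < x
Yes

Take x = 7, y = 4. Substituting into each constraint:
  (1) 7 + 3(4) = 19 ✓
  (2) 4 < 7 ✓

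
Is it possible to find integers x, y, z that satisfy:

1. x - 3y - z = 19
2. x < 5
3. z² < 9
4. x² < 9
Yes

Take x = 1, y = -6, z = 0. Substituting into each constraint:
  (1) 1 - 3(-6) + 0 = 19 ✓
  (2) 1 < 5 ✓
  (3) z² = (0)² = 0, and 0 < 9 ✓
  (4) x² = (1)² = 1, and 1 < 9 ✓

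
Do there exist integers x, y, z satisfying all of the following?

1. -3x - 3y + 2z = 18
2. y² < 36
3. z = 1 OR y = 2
Yes

Take x = 0, y = 2, z = 12. Substituting into each constraint:
  (1) -3(0) - 3(2) + 2(12) = 18 ✓
  (2) y² = (2)² = 4, and 4 < 36 ✓
  (3) y = 2, target 2 ✓ (second branch holds)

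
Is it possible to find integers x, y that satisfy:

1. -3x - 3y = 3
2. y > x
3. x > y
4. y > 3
No

A contradictory subset is {y > x, x > y}. No integer assignment can satisfy these jointly:

  - y > x: bounds one variable relative to another variable
  - x > y: bounds one variable relative to another variable

Direct contradiction: y > x and x > y cannot both hold.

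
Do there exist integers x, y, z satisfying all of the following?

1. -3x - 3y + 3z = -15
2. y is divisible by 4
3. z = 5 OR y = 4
Yes

Take x = 1, y = 4, z = 0. Substituting into each constraint:
  (1) -3(1) - 3(4) + 3(0) = -15 ✓
  (2) 4 = 4 × 1, remainder 0 ✓
  (3) y = 4, target 4 ✓ (second branch holds)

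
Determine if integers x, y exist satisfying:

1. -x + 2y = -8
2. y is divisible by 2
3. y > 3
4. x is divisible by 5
Yes

Take x = 20, y = 6. Substituting into each constraint:
  (1) (-20) + 2(6) = -8 ✓
  (2) 6 = 2 × 3, remainder 0 ✓
  (3) 6 > 3 ✓
  (4) 20 = 5 × 4, remainder 0 ✓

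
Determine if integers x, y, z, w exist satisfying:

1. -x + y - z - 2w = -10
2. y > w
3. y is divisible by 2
Yes

Take x = 0, y = 0, z = 12, w = -1. Substituting into each constraint:
  (1) 0 + 0 + (-12) - 2(-1) = -10 ✓
  (2) 0 > -1 ✓
  (3) 0 = 2 × 0, remainder 0 ✓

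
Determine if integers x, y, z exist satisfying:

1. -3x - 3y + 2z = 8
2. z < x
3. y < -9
Yes

Take x = 20, y = -10, z = 19. Substituting into each constraint:
  (1) -3(20) - 3(-10) + 2(19) = 8 ✓
  (2) 19 < 20 ✓
  (3) -10 < -9 ✓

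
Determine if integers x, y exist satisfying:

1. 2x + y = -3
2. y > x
Yes

Take x = -2, y = 1. Substituting into each constraint:
  (1) 2(-2) + 1 = -3 ✓
  (2) 1 > -2 ✓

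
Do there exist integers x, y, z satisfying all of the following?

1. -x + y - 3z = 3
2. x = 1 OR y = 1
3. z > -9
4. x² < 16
Yes

Take x = -2, y = 1, z = 0. Substituting into each constraint:
  (1) 2 + 1 - 3(0) = 3 ✓
  (2) y = 1, target 1 ✓ (second branch holds)
  (3) 0 > -9 ✓
  (4) x² = (-2)² = 4, and 4 < 16 ✓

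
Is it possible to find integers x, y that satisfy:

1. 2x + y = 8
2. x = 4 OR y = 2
Yes

Take x = 3, y = 2. Substituting into each constraint:
  (1) 2(3) + 2 = 8 ✓
  (2) y = 2, target 2 ✓ (second branch holds)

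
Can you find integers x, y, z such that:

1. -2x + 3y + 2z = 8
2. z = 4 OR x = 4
Yes

Take x = 0, y = 0, z = 4. Substituting into each constraint:
  (1) -2(0) + 3(0) + 2(4) = 8 ✓
  (2) z = 4, target 4 ✓ (first branch holds)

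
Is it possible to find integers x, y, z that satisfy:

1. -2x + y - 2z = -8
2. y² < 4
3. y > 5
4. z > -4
No

A contradictory subset is {y² < 4, y > 5}. No integer assignment can satisfy these jointly:

  - y² < 4: restricts y to |y| ≤ 1
  - y > 5: bounds one variable relative to a constant

Direct contradiction: the bounds on y require y ≥ 6 and y ≤ 1 simultaneously, which is empty.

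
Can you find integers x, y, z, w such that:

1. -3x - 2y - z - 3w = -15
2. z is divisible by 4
Yes

Take x = 0, y = 0, z = 0, w = 5. Substituting into each constraint:
  (1) -3(0) - 2(0) + 0 - 3(5) = -15 ✓
  (2) 0 = 4 × 0, remainder 0 ✓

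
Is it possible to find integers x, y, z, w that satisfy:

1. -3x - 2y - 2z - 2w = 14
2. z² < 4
Yes

Take x = -6, y = 0, z = 0, w = 2. Substituting into each constraint:
  (1) -3(-6) - 2(0) - 2(0) - 2(2) = 14 ✓
  (2) z² = (0)² = 0, and 0 < 4 ✓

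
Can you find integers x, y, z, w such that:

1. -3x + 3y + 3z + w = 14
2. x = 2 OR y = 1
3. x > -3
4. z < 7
Yes

Take x = 2, y = 0, z = 0, w = 20. Substituting into each constraint:
  (1) -3(2) + 3(0) + 3(0) + 20 = 14 ✓
  (2) x = 2, target 2 ✓ (first branch holds)
  (3) 2 > -3 ✓
  (4) 0 < 7 ✓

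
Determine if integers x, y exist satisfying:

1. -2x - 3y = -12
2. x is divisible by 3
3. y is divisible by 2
Yes

Take x = 0, y = 4. Substituting into each constraint:
  (1) -2(0) - 3(4) = -12 ✓
  (2) 0 = 3 × 0, remainder 0 ✓
  (3) 4 = 2 × 2, remainder 0 ✓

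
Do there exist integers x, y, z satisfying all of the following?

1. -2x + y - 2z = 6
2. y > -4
Yes

Take x = -3, y = 0, z = 0. Substituting into each constraint:
  (1) -2(-3) + 0 - 2(0) = 6 ✓
  (2) 0 > -4 ✓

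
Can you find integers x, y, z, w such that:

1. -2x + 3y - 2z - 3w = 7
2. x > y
Yes

Take x = 1, y = 0, z = 0, w = -3. Substituting into each constraint:
  (1) -2(1) + 3(0) - 2(0) - 3(-3) = 7 ✓
  (2) 1 > 0 ✓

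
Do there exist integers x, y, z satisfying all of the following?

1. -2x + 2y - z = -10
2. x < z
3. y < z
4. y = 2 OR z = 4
Yes

Take x = 4, y = 2, z = 6. Substituting into each constraint:
  (1) -2(4) + 2(2) + (-6) = -10 ✓
  (2) 4 < 6 ✓
  (3) 2 < 6 ✓
  (4) y = 2, target 2 ✓ (first branch holds)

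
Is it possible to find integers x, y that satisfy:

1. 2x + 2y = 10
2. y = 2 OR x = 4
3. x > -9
Yes

Take x = 3, y = 2. Substituting into each constraint:
  (1) 2(3) + 2(2) = 10 ✓
  (2) y = 2, target 2 ✓ (first branch holds)
  (3) 3 > -9 ✓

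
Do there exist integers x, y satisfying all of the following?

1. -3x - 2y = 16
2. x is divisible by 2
Yes

Take x = 0, y = -8. Substituting into each constraint:
  (1) -3(0) - 2(-8) = 16 ✓
  (2) 0 = 2 × 0, remainder 0 ✓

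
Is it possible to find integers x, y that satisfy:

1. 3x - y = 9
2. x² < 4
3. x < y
No

The full constraint system is jointly infeasible over the integers. Each constraint and what it forces:

  - 3x - y = 9: is a linear equation tying the variables together
  - x² < 4: restricts x to |x| ≤ 1
  - x < y: bounds one variable relative to another variable

Propagating the comparison: y > x and x ≥ -1 give y ≥ 0. Range argument: with x ∈ [-1, 1], y ∈ [0, ∞], the left side of the equation is at most 3, but the right side is 9 > 3. No integer solution exists.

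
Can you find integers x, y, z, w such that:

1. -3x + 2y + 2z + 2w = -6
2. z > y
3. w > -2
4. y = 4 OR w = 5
Yes

Take x = 6, y = 0, z = 1, w = 5. Substituting into each constraint:
  (1) -3(6) + 2(0) + 2(1) + 2(5) = -6 ✓
  (2) 1 > 0 ✓
  (3) 5 > -2 ✓
  (4) w = 5, target 5 ✓ (second branch holds)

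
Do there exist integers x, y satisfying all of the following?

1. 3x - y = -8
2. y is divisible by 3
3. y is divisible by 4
No

A contradictory subset is {3x - y = -8, y is divisible by 3}. No integer assignment can satisfy these jointly:

  - 3x - y = -8: is a linear equation tying the variables together
  - y is divisible by 3: restricts y to multiples of 3

Modular obstruction: writing y = 3y', every remaining term of the linear equation is divisible by 3, so the left side is ≡ 0 (mod 3); but the right side -8 ≡ 1 (mod 3). No integers can satisfy it.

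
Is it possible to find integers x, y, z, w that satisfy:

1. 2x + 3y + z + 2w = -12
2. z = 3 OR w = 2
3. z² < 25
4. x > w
Yes

Take x = 2, y = -7, z = 3, w = 1. Substituting into each constraint:
  (1) 2(2) + 3(-7) + 3 + 2(1) = -12 ✓
  (2) z = 3, target 3 ✓ (first branch holds)
  (3) z² = (3)² = 9, and 9 < 25 ✓
  (4) 2 > 1 ✓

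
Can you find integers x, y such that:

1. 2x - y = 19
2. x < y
Yes

Take x = 20, y = 21. Substituting into each constraint:
  (1) 2(20) + (-21) = 19 ✓
  (2) 20 < 21 ✓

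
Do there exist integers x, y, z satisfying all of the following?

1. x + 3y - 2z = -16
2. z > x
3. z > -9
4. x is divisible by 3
Yes

Take x = 0, y = -4, z = 2. Substituting into each constraint:
  (1) 0 + 3(-4) - 2(2) = -16 ✓
  (2) 2 > 0 ✓
  (3) 2 > -9 ✓
  (4) 0 = 3 × 0, remainder 0 ✓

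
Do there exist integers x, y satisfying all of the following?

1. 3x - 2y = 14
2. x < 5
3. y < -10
Yes

Take x = -4, y = -13. Substituting into each constraint:
  (1) 3(-4) - 2(-13) = 14 ✓
  (2) -4 < 5 ✓
  (3) -13 < -10 ✓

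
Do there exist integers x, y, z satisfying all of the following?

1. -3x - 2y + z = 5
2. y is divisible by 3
Yes

Take x = -1, y = 0, z = 2. Substituting into each constraint:
  (1) -3(-1) - 2(0) + 2 = 5 ✓
  (2) 0 = 3 × 0, remainder 0 ✓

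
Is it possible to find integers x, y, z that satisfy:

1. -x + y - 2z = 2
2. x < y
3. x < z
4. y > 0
Yes

Take x = 0, y = 4, z = 1. Substituting into each constraint:
  (1) 0 + 4 - 2(1) = 2 ✓
  (2) 0 < 4 ✓
  (3) 0 < 1 ✓
  (4) 4 > 0 ✓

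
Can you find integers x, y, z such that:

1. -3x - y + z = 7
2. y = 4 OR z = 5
Yes

Take x = 0, y = -2, z = 5. Substituting into each constraint:
  (1) -3(0) + 2 + 5 = 7 ✓
  (2) z = 5, target 5 ✓ (second branch holds)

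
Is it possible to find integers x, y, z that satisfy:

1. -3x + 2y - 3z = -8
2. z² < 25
Yes

Take x = 0, y = -4, z = 0. Substituting into each constraint:
  (1) -3(0) + 2(-4) - 3(0) = -8 ✓
  (2) z² = (0)² = 0, and 0 < 25 ✓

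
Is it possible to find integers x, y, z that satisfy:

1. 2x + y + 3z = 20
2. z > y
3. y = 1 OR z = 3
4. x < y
Yes

Take x = -1, y = 1, z = 7. Substituting into each constraint:
  (1) 2(-1) + 1 + 3(7) = 20 ✓
  (2) 7 > 1 ✓
  (3) y = 1, target 1 ✓ (first branch holds)
  (4) -1 < 1 ✓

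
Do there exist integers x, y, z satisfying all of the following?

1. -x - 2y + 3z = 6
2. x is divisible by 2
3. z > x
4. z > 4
Yes

Take x = 0, y = 6, z = 6. Substituting into each constraint:
  (1) 0 - 2(6) + 3(6) = 6 ✓
  (2) 0 = 2 × 0, remainder 0 ✓
  (3) 6 > 0 ✓
  (4) 6 > 4 ✓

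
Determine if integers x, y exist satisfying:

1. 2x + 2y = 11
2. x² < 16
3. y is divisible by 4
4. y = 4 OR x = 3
No

Even the single constraint (2x + 2y = 11) is infeasible over the integers.

  - 2x + 2y = 11: every term on the left is divisible by 2, so the LHS ≡ 0 (mod 2), but the RHS 11 is not — no integer solution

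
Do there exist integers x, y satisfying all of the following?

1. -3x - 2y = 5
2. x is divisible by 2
No

The full constraint system is jointly infeasible over the integers. Each constraint and what it forces:

  - -3x - 2y = 5: is a linear equation tying the variables together
  - x is divisible by 2: restricts x to multiples of 2

Modular obstruction: writing x = 2x', every remaining term of the linear equation is divisible by 2, so the left side is ≡ 0 (mod 2); but the right side 5 ≡ 1 (mod 2). No integers can satisfy it.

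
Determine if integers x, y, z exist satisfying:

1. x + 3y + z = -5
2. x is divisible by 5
Yes

Take x = 0, y = -2, z = 1. Substituting into each constraint:
  (1) 0 + 3(-2) + 1 = -5 ✓
  (2) 0 = 5 × 0, remainder 0 ✓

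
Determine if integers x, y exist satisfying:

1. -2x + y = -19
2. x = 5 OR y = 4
Yes

Take x = 5, y = -9. Substituting into each constraint:
  (1) -2(5) + (-9) = -19 ✓
  (2) x = 5, target 5 ✓ (first branch holds)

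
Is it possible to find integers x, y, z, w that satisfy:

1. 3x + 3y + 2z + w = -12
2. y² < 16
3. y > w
Yes

Take x = -5, y = 1, z = 0, w = 0. Substituting into each constraint:
  (1) 3(-5) + 3(1) + 2(0) + 0 = -12 ✓
  (2) y² = (1)² = 1, and 1 < 16 ✓
  (3) 1 > 0 ✓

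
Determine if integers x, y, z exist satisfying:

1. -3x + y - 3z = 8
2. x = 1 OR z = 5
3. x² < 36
Yes

Take x = -1, y = 20, z = 5. Substituting into each constraint:
  (1) -3(-1) + 20 - 3(5) = 8 ✓
  (2) z = 5, target 5 ✓ (second branch holds)
  (3) x² = (-1)² = 1, and 1 < 36 ✓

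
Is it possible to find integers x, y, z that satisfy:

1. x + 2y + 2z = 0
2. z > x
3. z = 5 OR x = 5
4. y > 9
Yes

Take x = -30, y = 10, z = 5. Substituting into each constraint:
  (1) (-30) + 2(10) + 2(5) = 0 ✓
  (2) 5 > -30 ✓
  (3) z = 5, target 5 ✓ (first branch holds)
  (4) 10 > 9 ✓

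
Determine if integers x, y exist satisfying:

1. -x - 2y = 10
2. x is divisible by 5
Yes

Take x = 0, y = -5. Substituting into each constraint:
  (1) 0 - 2(-5) = 10 ✓
  (2) 0 = 5 × 0, remainder 0 ✓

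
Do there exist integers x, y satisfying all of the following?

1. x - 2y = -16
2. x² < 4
Yes

Take x = 0, y = 8. Substituting into each constraint:
  (1) 0 - 2(8) = -16 ✓
  (2) x² = (0)² = 0, and 0 < 4 ✓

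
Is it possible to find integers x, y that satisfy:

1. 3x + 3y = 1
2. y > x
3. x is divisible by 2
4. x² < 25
No

Even the single constraint (3x + 3y = 1) is infeasible over the integers.

  - 3x + 3y = 1: every term on the left is divisible by 3, so the LHS ≡ 0 (mod 3), but the RHS 1 is not — no integer solution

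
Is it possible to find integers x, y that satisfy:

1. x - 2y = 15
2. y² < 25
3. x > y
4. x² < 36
No

A contradictory subset is {x - 2y = 15, y² < 25, x² < 36}. No integer assignment can satisfy these jointly:

  - x - 2y = 15: is a linear equation tying the variables together
  - y² < 25: restricts y to |y| ≤ 4
  - x² < 36: restricts x to |x| ≤ 5

Range argument: with x ∈ [-5, 5], y ∈ [-4, 4], the left side of the equation is at most 13, but the right side is 15 > 13. No integer solution exists.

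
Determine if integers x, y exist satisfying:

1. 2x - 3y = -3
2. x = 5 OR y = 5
Yes

Take x = 6, y = 5. Substituting into each constraint:
  (1) 2(6) - 3(5) = -3 ✓
  (2) y = 5, target 5 ✓ (second branch holds)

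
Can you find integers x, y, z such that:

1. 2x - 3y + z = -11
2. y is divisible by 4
Yes

Take x = -6, y = 0, z = 1. Substituting into each constraint:
  (1) 2(-6) - 3(0) + 1 = -11 ✓
  (2) 0 = 4 × 0, remainder 0 ✓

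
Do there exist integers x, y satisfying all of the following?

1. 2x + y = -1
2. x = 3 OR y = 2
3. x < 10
Yes

Take x = 3, y = -7. Substituting into each constraint:
  (1) 2(3) + (-7) = -1 ✓
  (2) x = 3, target 3 ✓ (first branch holds)
  (3) 3 < 10 ✓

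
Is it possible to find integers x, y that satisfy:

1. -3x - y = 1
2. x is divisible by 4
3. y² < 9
Yes

Take x = 0, y = -1. Substituting into each constraint:
  (1) -3(0) + 1 = 1 ✓
  (2) 0 = 4 × 0, remainder 0 ✓
  (3) y² = (-1)² = 1, and 1 < 9 ✓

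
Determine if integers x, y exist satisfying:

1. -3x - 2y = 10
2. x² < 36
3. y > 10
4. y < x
No

A contradictory subset is {-3x - 2y = 10, y > 10, y < x}. No integer assignment can satisfy these jointly:

  - -3x - 2y = 10: is a linear equation tying the variables together
  - y > 10: bounds one variable relative to a constant
  - y < x: bounds one variable relative to another variable

Propagating the comparison: x > y and y ≥ 11 give x ≥ 12. Range argument: with x ∈ [12, ∞], y ∈ [11, ∞], the left side of the equation is at most -58, but the right side is 10 > -58. No integer solution exists.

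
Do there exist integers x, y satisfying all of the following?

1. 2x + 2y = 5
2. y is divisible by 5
No

Even the single constraint (2x + 2y = 5) is infeasible over the integers.

  - 2x + 2y = 5: every term on the left is divisible by 2, so the LHS ≡ 0 (mod 2), but the RHS 5 is not — no integer solution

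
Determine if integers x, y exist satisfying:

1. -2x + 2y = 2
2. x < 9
Yes

Take x = -1, y = 0. Substituting into each constraint:
  (1) -2(-1) + 2(0) = 2 ✓
  (2) -1 < 9 ✓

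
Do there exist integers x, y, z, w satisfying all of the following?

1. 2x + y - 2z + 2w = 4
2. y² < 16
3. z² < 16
Yes

Take x = 2, y = 0, z = 0, w = 0. Substituting into each constraint:
  (1) 2(2) + 0 - 2(0) + 2(0) = 4 ✓
  (2) y² = (0)² = 0, and 0 < 16 ✓
  (3) z² = (0)² = 0, and 0 < 16 ✓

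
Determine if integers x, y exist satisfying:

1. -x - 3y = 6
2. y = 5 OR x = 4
Yes

Take x = -21, y = 5. Substituting into each constraint:
  (1) 21 - 3(5) = 6 ✓
  (2) y = 5, target 5 ✓ (first branch holds)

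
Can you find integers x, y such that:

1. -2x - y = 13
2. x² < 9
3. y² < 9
No

The full constraint system is jointly infeasible over the integers. Each constraint and what it forces:

  - -2x - y = 13: is a linear equation tying the variables together
  - x² < 9: restricts x to |x| ≤ 2
  - y² < 9: restricts y to |y| ≤ 2

Range argument: with x ∈ [-2, 2], y ∈ [-2, 2], the left side of the equation is at most 6, but the right side is 13 > 6. No integer solution exists.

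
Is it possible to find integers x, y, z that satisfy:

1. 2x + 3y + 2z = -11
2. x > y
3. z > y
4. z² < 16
Yes

Take x = 1, y = -3, z = -2. Substituting into each constraint:
  (1) 2(1) + 3(-3) + 2(-2) = -11 ✓
  (2) 1 > -3 ✓
  (3) -2 > -3 ✓
  (4) z² = (-2)² = 4, and 4 < 16 ✓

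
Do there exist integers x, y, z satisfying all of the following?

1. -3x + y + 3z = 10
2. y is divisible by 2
Yes

Take x = -4, y = -2, z = 0. Substituting into each constraint:
  (1) -3(-4) + (-2) + 3(0) = 10 ✓
  (2) -2 = 2 × -1, remainder 0 ✓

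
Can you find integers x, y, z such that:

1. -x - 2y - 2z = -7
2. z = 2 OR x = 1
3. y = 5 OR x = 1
Yes

Take x = 1, y = 3, z = 0. Substituting into each constraint:
  (1) (-1) - 2(3) - 2(0) = -7 ✓
  (2) x = 1, target 1 ✓ (second branch holds)
  (3) x = 1, target 1 ✓ (second branch holds)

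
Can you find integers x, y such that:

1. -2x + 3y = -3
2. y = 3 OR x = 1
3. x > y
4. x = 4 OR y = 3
Yes

Take x = 6, y = 3. Substituting into each constraint:
  (1) -2(6) + 3(3) = -3 ✓
  (2) y = 3, target 3 ✓ (first branch holds)
  (3) 6 > 3 ✓
  (4) y = 3, target 3 ✓ (second branch holds)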